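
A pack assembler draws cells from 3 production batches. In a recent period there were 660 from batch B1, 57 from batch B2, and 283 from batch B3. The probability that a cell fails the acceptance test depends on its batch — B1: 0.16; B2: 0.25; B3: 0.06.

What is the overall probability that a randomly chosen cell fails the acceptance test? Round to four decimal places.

0.1368

Total: 660 + 57 + 283 = 1000.
P(B1) = 660/1000 = 0.66. P(B2) = 57/1000 = 0.057. P(B3) = 283/1000 = 0.283.
By the law of total probability,
P(F) = P(F|B1)·P(B1) + P(F|B2)·P(B2) + P(F|B3)·P(B3)
      = 0.16·0.66 + 0.25·0.057 + 0.06·0.283
      = 0.1056 + 0.01425 + 0.01698 = 0.13683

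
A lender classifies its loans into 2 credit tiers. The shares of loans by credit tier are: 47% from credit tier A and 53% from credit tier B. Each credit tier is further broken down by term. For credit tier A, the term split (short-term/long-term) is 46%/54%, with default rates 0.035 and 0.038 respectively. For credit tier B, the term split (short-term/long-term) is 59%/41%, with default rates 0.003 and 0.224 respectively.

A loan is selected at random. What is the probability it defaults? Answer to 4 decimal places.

0.0668

P(D|A) = 0.46·0.035 + 0.54·0.038 = 0.0161 + 0.02052 = 0.03662
P(D|B) = 0.59·0.003 + 0.41·0.224 = 0.00177 + 0.09184 = 0.09361
Then overall,
P(D) = 0.47·0.03662 + 0.53·0.09361
      = 0.0172114 + 0.0496133 = 0.0668247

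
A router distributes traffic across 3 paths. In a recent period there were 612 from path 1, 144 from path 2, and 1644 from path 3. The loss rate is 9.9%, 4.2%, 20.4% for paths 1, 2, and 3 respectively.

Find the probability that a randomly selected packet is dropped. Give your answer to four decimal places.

Total: 612 + 144 + 1644 = 2400.
P(1) = 612/2400 = 0.255. P(2) = 144/2400 = 0.06. P(3) = 1644/2400 = 0.685.
P(L) = P(L|1)·P(1) + P(L|2)·P(2) + P(L|3)·P(3)
      = 0.099·0.255 + 0.042·0.06 + 0.204·0.685
      = 0.025245 + 0.00252 + 0.13974 = 0.167505

P(L) ≈ 0.1675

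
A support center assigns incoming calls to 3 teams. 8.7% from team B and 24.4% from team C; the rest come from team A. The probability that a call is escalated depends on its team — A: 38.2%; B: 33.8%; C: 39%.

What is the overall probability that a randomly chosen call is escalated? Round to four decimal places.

P(E) ≈ 0.3801

P(A) = 1 − (0.087 + 0.244) = 0.669.
Using total probability over the partition,
P(E) = P(E|A)·P(A) + P(E|B)·P(B) + P(E|C)·P(C)
      = 0.382·0.669 + 0.338·0.087 + 0.39·0.244
      = 0.255558 + 0.029406 + 0.09516 = 0.380124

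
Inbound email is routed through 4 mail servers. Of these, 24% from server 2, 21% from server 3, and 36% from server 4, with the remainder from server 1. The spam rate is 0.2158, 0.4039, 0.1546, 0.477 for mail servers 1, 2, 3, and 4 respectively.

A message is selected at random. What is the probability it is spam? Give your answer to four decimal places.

P(1) = 1 − (0.24 + 0.21 + 0.36) = 0.19.
By the law of total probability,
P(S) = P(S|1)·P(1) + P(S|2)·P(2) + P(S|3)·P(3) + P(S|4)·P(4)
      = 0.2158·0.19 + 0.4039·0.24 + 0.1546·0.21 + 0.477·0.36
      = 0.041002 + 0.096936 + 0.032466 + 0.17172 = 0.342124

0.3421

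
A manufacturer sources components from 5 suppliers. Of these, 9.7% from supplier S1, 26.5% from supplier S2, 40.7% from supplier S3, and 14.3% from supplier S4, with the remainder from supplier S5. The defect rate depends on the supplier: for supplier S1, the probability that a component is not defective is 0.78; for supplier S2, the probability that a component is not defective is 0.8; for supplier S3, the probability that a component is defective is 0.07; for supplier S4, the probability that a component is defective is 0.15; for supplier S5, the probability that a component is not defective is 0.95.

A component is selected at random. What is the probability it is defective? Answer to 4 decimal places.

0.1287

P(S5) = 1 − (0.097 + 0.265 + 0.407 + 0.143) = 0.088.
P(D|S1) = 1 − 0.78 = 0.22.
P(D|S2) = 1 − 0.8 = 0.2.
P(D|S5) = 1 − 0.95 = 0.05.
P(D) = P(D|S1)·P(S1) + P(D|S2)·P(S2) + P(D|S3)·P(S3) + P(D|S4)·P(S4) + P(D|S5)·P(S5)
      = 0.22·0.097 + 0.2·0.265 + 0.07·0.407 + 0.15·0.143 + 0.05·0.088
      = 0.02134 + 0.053 + 0.02849 + 0.02145 + 0.0044 = 0.12868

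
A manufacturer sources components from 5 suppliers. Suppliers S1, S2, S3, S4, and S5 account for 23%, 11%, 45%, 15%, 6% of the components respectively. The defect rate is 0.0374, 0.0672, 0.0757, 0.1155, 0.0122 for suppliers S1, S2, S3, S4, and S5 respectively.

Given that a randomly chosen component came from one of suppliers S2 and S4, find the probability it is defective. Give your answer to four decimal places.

P(D|S) ≈ 0.0951

Let S = {S2, S4}.
P(S) = 0.11 + 0.15 = 0.26.
P(D ∩ S) = 0.0672·0.11 + 0.1155·0.15 = 0.007392 + 0.017325 = 0.024717.
P(D | S) = 0.024717 / 0.26 = 0.095065…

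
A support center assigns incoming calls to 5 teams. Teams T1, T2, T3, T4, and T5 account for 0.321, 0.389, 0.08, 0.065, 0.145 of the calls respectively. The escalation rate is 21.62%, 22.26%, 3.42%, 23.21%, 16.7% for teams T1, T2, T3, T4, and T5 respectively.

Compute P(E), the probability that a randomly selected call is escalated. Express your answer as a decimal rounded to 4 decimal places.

P(E) ≈ 0.1980

Using total probability over the partition,
P(E) = P(E|T1)·P(T1) + P(E|T2)·P(T2) + P(E|T3)·P(T3) + P(E|T4)·P(T4) + P(E|T5)·P(T5)
      = 0.2162·0.321 + 0.2226·0.389 + 0.0342·0.08 + 0.2321·0.065 + 0.167·0.145
      = 0.0694002 + 0.0865914 + 0.002736 + 0.0150865 + 0.024215 = 0.1980291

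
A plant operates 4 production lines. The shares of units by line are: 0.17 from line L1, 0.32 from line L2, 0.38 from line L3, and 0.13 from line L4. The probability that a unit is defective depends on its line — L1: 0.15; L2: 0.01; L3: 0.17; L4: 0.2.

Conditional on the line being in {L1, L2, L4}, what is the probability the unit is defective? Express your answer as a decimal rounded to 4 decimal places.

0.0882

Let S = {L1, L2, L4}.
P(S) = 0.17 + 0.32 + 0.13 = 0.62.
P(D ∩ S) = 0.15·0.17 + 0.01·0.32 + 0.2·0.13 = 0.0255 + 0.0032 + 0.026 = 0.0547.
P(D | S) = 0.0547 / 0.62 = 0.088226…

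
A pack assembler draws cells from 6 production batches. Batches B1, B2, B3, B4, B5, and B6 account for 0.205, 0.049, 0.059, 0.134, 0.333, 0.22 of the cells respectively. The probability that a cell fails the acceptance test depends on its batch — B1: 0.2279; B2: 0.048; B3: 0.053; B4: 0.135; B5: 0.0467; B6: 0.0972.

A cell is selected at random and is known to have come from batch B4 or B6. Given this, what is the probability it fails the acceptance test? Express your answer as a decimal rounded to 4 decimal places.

Let S = {B4, B6}.
P(S) = 0.134 + 0.22 = 0.354.
P(F ∩ S) = 0.135·0.134 + 0.0972·0.22 = 0.01809 + 0.021384 = 0.039474.
P(F | S) = 0.039474 / 0.354 = 0.111508…

0.1115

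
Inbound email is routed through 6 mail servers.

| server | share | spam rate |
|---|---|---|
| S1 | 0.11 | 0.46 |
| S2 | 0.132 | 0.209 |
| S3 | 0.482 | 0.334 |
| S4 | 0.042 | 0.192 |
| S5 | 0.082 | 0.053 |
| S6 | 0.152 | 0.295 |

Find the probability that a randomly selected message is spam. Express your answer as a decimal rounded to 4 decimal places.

Summing over the partition,
P(S) = P(S|S1)·P(S1) + P(S|S2)·P(S2) + P(S|S3)·P(S3) + P(S|S4)·P(S4) + P(S|S5)·P(S5) + P(S|S6)·P(S6)
      = 0.46·0.11 + 0.209·0.132 + 0.334·0.482 + 0.192·0.042 + 0.053·0.082 + 0.295·0.152
      = 0.0506 + 0.027588 + 0.160988 + 0.008064 + 0.004346 + 0.04484 = 0.296426

0.2964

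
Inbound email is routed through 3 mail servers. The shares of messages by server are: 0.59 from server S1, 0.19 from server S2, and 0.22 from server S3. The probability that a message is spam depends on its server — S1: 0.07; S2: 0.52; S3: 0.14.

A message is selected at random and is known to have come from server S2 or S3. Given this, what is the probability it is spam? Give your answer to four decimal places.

P(S|J) ≈ 0.3161

Let J = {S2, S3}.
P(J) = 0.19 + 0.22 = 0.41.
P(S ∩ J) = 0.52·0.19 + 0.14·0.22 = 0.0988 + 0.0308 = 0.1296.
P(S | J) = 0.1296 / 0.41 = 0.316098…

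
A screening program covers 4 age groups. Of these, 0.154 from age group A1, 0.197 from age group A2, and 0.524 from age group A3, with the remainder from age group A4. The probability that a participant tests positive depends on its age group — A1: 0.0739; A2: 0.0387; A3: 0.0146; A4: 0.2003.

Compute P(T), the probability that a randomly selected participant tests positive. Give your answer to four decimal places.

0.0517

P(A4) = 1 − (0.154 + 0.197 + 0.524) = 0.125.
P(T) = P(T|A1)·P(A1) + P(T|A2)·P(A2) + P(T|A3)·P(A3) + P(T|A4)·P(A4)
      = 0.0739·0.154 + 0.0387·0.197 + 0.0146·0.524 + 0.2003·0.125
      = 0.0113806 + 0.0076239 + 0.0076504 + 0.0250375 = 0.0516924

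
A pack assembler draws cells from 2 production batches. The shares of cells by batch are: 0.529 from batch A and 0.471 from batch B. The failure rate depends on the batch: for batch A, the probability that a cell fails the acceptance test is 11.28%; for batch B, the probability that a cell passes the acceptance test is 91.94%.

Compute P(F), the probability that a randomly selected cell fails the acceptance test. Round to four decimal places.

P(F|B) = 1 − 0.9194 = 0.0806.
P(F) = P(F|A)·P(A) + P(F|B)·P(B)
      = 0.1128·0.529 + 0.0806·0.471
      = 0.0596712 + 0.0379626 = 0.0976338

P(F) ≈ 0.0976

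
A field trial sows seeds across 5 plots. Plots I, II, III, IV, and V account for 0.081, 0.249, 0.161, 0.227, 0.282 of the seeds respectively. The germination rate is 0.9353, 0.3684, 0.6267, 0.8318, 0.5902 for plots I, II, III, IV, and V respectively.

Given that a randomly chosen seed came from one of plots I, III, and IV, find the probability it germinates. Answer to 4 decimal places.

0.7793

Let S = {I, III, IV}.
P(S) = 0.081 + 0.161 + 0.227 = 0.469.
P(G ∩ S) = 0.9353·0.081 + 0.6267·0.161 + 0.8318·0.227 = 0.0757593 + 0.1008987 + 0.1888186 = 0.3654766.
P(G | S) = 0.3654766 / 0.469 = 0.779268…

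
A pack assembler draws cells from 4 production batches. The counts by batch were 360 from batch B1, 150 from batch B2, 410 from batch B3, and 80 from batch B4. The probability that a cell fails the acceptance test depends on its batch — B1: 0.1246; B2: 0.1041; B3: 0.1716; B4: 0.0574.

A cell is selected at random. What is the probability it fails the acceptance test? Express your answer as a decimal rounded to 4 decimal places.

Total: 360 + 150 + 410 + 80 = 1000.
P(B1) = 360/1000 = 0.36. P(B2) = 150/1000 = 0.15. P(B3) = 410/1000 = 0.41. P(B4) = 80/1000 = 0.08.
P(F) = P(F|B1)·P(B1) + P(F|B2)·P(B2) + P(F|B3)·P(B3) + P(F|B4)·P(B4)
      = 0.1246·0.36 + 0.1041·0.15 + 0.1716·0.41 + 0.0574·0.08
      = 0.044856 + 0.015615 + 0.070356 + 0.004592 = 0.135419

P(F) ≈ 0.1354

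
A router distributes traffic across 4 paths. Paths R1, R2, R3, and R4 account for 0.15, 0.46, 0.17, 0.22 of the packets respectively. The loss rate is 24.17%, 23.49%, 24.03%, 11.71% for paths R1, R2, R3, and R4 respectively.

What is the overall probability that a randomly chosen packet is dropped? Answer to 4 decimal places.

By the law of total probability,
P(L) = P(L|R1)·P(R1) + P(L|R2)·P(R2) + P(L|R3)·P(R3) + P(L|R4)·P(R4)
      = 0.2417·0.15 + 0.2349·0.46 + 0.2403·0.17 + 0.1171·0.22
      = 0.036255 + 0.108054 + 0.040851 + 0.025762 = 0.210922

P(L) ≈ 0.2109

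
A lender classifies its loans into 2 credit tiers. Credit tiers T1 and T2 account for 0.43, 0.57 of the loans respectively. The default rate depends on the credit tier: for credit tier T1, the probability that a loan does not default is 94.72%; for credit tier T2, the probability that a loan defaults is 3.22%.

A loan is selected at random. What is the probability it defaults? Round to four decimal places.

P(D|T1) = 1 − 0.9472 = 0.0528.
P(D) = P(D|T1)·P(T1) + P(D|T2)·P(T2)
      = 0.0528·0.43 + 0.0322·0.57
      = 0.022704 + 0.018354 = 0.041058

P(D) ≈ 0.0411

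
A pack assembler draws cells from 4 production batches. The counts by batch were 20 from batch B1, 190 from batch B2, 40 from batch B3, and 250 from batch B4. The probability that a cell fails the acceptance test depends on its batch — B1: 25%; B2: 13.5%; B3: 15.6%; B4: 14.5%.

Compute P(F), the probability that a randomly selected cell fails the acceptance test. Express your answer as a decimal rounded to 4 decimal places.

0.1463

Total: 20 + 190 + 40 + 250 = 500.
P(B1) = 20/500 = 0.04. P(B2) = 190/500 = 0.38. P(B3) = 40/500 = 0.08. P(B4) = 250/500 = 0.5.
P(F) = P(F|B1)·P(B1) + P(F|B2)·P(B2) + P(F|B3)·P(B3) + P(F|B4)·P(B4)
      = 0.25·0.04 + 0.135·0.38 + 0.156·0.08 + 0.145·0.5
      = 0.01 + 0.0513 + 0.01248 + 0.0725 = 0.14628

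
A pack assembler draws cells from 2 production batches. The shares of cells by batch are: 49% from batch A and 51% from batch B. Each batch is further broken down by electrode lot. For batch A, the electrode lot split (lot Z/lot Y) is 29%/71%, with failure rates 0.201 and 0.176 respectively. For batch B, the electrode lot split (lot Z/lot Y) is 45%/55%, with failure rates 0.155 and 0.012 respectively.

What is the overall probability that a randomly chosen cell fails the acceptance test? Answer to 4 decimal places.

P(F) ≈ 0.1287

P(F|A) = 0.29·0.201 + 0.71·0.176 = 0.05829 + 0.12496 = 0.18325
P(F|B) = 0.45·0.155 + 0.55·0.012 = 0.06975 + 0.0066 = 0.07635
Then overall,
P(F) = 0.49·0.18325 + 0.51·0.07635
      = 0.0897925 + 0.0389385 = 0.128731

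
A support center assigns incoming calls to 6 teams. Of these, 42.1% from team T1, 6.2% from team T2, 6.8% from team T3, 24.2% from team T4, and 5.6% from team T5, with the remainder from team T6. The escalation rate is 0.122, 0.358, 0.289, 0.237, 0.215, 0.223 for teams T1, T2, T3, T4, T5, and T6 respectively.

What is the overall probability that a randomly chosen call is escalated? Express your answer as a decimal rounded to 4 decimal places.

0.1963

P(T6) = 1 − (0.421 + 0.062 + 0.068 + 0.242 + 0.056) = 0.151.
P(E) = P(E|T1)·P(T1) + P(E|T2)·P(T2) + P(E|T3)·P(T3) + P(E|T4)·P(T4) + P(E|T5)·P(T5) + P(E|T6)·P(T6)
      = 0.122·0.421 + 0.358·0.062 + 0.289·0.068 + 0.237·0.242 + 0.215·0.056 + 0.223·0.151
      = 0.051362 + 0.022196 + 0.019652 + 0.057354 + 0.01204 + 0.033673 = 0.196277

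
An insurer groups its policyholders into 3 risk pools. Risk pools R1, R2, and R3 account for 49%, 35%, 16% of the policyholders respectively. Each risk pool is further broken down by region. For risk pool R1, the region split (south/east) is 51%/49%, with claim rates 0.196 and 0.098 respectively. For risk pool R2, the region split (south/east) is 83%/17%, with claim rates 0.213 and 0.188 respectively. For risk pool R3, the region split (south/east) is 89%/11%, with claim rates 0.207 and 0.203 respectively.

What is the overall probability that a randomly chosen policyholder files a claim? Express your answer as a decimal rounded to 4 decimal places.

P(C) ≈ 0.1786

P(C|R1) = 0.51·0.196 + 0.49·0.098 = 0.09996 + 0.04802 = 0.14798
P(C|R2) = 0.83·0.213 + 0.17·0.188 = 0.17679 + 0.03196 = 0.20875
P(C|R3) = 0.89·0.207 + 0.11·0.203 = 0.18423 + 0.02233 = 0.20656
By total probability over the outer partition,
P(C) = 0.49·0.14798 + 0.35·0.20875 + 0.16·0.20656
      = 0.0725102 + 0.0730625 + 0.0330496 = 0.1786223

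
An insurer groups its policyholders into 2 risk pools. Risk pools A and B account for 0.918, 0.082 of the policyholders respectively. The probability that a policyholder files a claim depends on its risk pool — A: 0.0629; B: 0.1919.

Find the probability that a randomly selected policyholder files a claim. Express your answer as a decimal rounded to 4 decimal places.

Using total probability over the partition,
P(C) = P(C|A)·P(A) + P(C|B)·P(B)
      = 0.0629·0.918 + 0.1919·0.082
      = 0.0577422 + 0.0157358 = 0.073478

0.0735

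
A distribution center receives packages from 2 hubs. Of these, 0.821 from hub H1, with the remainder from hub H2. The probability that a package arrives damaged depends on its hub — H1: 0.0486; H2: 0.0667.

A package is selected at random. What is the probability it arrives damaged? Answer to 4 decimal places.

P(H2) = 1 − (0.821) = 0.179.
Summing over the partition,
P(D) = P(D|H1)·P(H1) + P(D|H2)·P(H2)
      = 0.0486·0.821 + 0.0667·0.179
      = 0.0399006 + 0.0119393 = 0.0518399

0.0518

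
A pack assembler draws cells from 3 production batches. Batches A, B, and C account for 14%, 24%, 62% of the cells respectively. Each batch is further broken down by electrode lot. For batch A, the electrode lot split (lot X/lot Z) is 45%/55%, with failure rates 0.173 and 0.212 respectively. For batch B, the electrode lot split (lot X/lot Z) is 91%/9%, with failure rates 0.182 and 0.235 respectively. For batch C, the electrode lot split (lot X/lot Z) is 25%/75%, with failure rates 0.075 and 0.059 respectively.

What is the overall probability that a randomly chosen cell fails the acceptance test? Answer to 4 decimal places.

0.1111

P(F|A) = 0.45·0.173 + 0.55·0.212 = 0.07785 + 0.1166 = 0.19445
P(F|B) = 0.91·0.182 + 0.09·0.235 = 0.16562 + 0.02115 = 0.18677
P(F|C) = 0.25·0.075 + 0.75·0.059 = 0.01875 + 0.04425 = 0.063
Then overall,
P(F) = 0.14·0.19445 + 0.24·0.18677 + 0.62·0.063
      = 0.027223 + 0.0448248 + 0.03906 = 0.1111078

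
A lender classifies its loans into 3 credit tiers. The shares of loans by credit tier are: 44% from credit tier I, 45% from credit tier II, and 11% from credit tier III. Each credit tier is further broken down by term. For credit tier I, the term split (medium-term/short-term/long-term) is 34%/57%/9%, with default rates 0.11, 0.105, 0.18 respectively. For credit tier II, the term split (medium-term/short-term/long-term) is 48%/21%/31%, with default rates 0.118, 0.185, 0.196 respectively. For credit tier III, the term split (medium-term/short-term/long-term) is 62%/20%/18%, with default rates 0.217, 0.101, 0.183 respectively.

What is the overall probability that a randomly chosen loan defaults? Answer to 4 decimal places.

0.1409

P(D|I) = 0.34·0.11 + 0.57·0.105 + 0.09·0.18 = 0.0374 + 0.05985 + 0.0162 = 0.11345
P(D|II) = 0.48·0.118 + 0.21·0.185 + 0.31·0.196 = 0.05664 + 0.03885 + 0.06076 = 0.15625
P(D|III) = 0.62·0.217 + 0.2·0.101 + 0.18·0.183 = 0.13454 + 0.0202 + 0.03294 = 0.18768
Then overall,
P(D) = 0.44·0.11345 + 0.45·0.15625 + 0.11·0.18768
      = 0.049918 + 0.0703125 + 0.0206448 = 0.1408753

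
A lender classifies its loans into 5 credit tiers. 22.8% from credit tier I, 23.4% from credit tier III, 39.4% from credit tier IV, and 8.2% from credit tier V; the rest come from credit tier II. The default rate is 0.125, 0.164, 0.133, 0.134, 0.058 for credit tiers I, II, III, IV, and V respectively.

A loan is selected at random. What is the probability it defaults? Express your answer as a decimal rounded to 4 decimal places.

P(II) = 1 − (0.228 + 0.234 + 0.394 + 0.082) = 0.062.
Summing over the partition,
P(D) = P(D|I)·P(I) + P(D|II)·P(II) + P(D|III)·P(III) + P(D|IV)·P(IV) + P(D|V)·P(V)
      = 0.125·0.228 + 0.164·0.062 + 0.133·0.234 + 0.134·0.394 + 0.058·0.082
      = 0.0285 + 0.010168 + 0.031122 + 0.052796 + 0.004756 = 0.127342

0.1273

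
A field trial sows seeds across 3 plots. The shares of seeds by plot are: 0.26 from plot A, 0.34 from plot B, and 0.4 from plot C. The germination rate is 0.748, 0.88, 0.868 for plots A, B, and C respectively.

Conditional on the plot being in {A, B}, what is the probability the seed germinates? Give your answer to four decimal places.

Let S = {A, B}.
P(S) = 0.26 + 0.34 = 0.6.
P(G ∩ S) = 0.748·0.26 + 0.88·0.34 = 0.19448 + 0.2992 = 0.49368.
P(G | S) = 0.49368 / 0.6 = 0.822800…

0.8228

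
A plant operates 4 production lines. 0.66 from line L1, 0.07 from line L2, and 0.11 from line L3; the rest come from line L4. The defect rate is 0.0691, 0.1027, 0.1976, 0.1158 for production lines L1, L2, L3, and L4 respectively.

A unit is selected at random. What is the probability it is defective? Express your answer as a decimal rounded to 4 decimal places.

P(L4) = 1 − (0.66 + 0.07 + 0.11) = 0.16.
P(D) = P(D|L1)·P(L1) + P(D|L2)·P(L2) + P(D|L3)·P(L3) + P(D|L4)·P(L4)
      = 0.0691·0.66 + 0.1027·0.07 + 0.1976·0.11 + 0.1158·0.16
      = 0.045606 + 0.007189 + 0.021736 + 0.018528 = 0.093059

0.0931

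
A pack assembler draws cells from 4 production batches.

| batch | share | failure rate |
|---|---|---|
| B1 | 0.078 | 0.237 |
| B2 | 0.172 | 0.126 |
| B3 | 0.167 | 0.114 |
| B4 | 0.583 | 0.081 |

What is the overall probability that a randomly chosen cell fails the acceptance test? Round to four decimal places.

P(F) = P(F|B1)·P(B1) + P(F|B2)·P(B2) + P(F|B3)·P(B3) + P(F|B4)·P(B4)
      = 0.237·0.078 + 0.126·0.172 + 0.114·0.167 + 0.081·0.583
      = 0.018486 + 0.021672 + 0.019038 + 0.047223 = 0.106419

0.1064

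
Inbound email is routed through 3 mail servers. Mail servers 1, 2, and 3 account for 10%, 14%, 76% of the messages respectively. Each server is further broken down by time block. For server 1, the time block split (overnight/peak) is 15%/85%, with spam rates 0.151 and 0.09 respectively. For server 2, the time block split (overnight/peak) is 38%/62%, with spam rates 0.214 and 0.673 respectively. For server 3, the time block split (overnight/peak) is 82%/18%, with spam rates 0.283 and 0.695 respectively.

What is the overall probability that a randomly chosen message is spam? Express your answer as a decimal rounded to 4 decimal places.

0.3512

P(S|1) = 0.15·0.151 + 0.85·0.09 = 0.02265 + 0.0765 = 0.09915
P(S|2) = 0.38·0.214 + 0.62·0.673 = 0.08132 + 0.41726 = 0.49858
P(S|3) = 0.82·0.283 + 0.18·0.695 = 0.23206 + 0.1251 = 0.35716
By total probability over the outer partition,
P(S) = 0.1·0.09915 + 0.14·0.49858 + 0.76·0.35716
      = 0.009915 + 0.0698012 + 0.2714416 = 0.3511578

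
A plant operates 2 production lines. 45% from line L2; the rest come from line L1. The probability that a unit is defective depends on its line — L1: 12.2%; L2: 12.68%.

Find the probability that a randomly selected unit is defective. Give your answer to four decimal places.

0.1242

P(L1) = 1 − (0.45) = 0.55.
P(D) = P(D|L1)·P(L1) + P(D|L2)·P(L2)
      = 0.122·0.55 + 0.1268·0.45
      = 0.0671 + 0.05706 = 0.12416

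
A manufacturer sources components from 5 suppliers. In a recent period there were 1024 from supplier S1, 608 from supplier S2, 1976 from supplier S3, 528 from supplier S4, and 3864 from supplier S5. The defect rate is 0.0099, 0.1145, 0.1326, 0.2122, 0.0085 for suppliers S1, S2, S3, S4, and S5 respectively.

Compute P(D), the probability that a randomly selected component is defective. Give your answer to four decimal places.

P(D) ≈ 0.0608

Total: 1024 + 608 + 1976 + 528 + 3864 = 8000.
P(S1) = 1024/8000 = 0.128. P(S2) = 608/8000 = 0.076. P(S3) = 1976/8000 = 0.247. P(S4) = 528/8000 = 0.066. P(S5) = 3864/8000 = 0.483.
Using total probability over the partition,
P(D) = P(D|S1)·P(S1) + P(D|S2)·P(S2) + P(D|S3)·P(S3) + P(D|S4)·P(S4) + P(D|S5)·P(S5)
      = 0.0099·0.128 + 0.1145·0.076 + 0.1326·0.247 + 0.2122·0.066 + 0.0085·0.483
      = 0.0012672 + 0.008702 + 0.0327522 + 0.0140052 + 0.0041055 = 0.0608321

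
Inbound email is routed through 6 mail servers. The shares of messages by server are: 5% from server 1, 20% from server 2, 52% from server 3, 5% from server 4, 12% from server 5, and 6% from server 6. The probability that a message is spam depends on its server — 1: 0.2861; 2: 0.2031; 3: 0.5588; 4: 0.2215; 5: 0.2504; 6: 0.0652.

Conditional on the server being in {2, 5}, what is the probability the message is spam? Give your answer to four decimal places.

P(S|J) ≈ 0.2208

Let J = {2, 5}.
P(J) = 0.2 + 0.12 = 0.32.
P(S ∩ J) = 0.2031·0.2 + 0.2504·0.12 = 0.04062 + 0.030048 = 0.070668.
P(S | J) = 0.070668 / 0.32 = 0.220838…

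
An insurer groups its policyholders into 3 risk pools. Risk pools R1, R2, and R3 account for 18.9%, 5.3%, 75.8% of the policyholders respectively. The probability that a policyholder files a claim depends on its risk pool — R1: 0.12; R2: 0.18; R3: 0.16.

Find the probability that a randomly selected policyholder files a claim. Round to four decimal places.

0.1535

P(C) = P(C|R1)·P(R1) + P(C|R2)·P(R2) + P(C|R3)·P(R3)
      = 0.12·0.189 + 0.18·0.053 + 0.16·0.758
      = 0.02268 + 0.00954 + 0.12128 = 0.1535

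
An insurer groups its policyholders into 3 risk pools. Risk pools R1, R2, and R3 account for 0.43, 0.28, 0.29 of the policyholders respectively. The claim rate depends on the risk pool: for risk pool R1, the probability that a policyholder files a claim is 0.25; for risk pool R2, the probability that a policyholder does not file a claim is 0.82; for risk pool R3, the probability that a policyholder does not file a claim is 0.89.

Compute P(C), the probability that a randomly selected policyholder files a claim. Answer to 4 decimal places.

P(C|R2) = 1 − 0.82 = 0.18.
P(C|R3) = 1 − 0.89 = 0.11.
P(C) = P(C|R1)·P(R1) + P(C|R2)·P(R2) + P(C|R3)·P(R3)
      = 0.25·0.43 + 0.18·0.28 + 0.11·0.29
      = 0.1075 + 0.0504 + 0.0319 = 0.1898

P(C) ≈ 0.1898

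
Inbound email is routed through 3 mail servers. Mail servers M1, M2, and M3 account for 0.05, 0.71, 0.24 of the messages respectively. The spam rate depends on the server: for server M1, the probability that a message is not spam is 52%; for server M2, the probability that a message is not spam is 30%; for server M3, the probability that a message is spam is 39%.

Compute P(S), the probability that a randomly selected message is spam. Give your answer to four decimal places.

P(S|M1) = 1 − 0.52 = 0.48.
P(S|M2) = 1 − 0.3 = 0.7.
By the law of total probability,
P(S) = P(S|M1)·P(M1) + P(S|M2)·P(M2) + P(S|M3)·P(M3)
      = 0.48·0.05 + 0.7·0.71 + 0.39·0.24
      = 0.024 + 0.497 + 0.0936 = 0.6146

0.6146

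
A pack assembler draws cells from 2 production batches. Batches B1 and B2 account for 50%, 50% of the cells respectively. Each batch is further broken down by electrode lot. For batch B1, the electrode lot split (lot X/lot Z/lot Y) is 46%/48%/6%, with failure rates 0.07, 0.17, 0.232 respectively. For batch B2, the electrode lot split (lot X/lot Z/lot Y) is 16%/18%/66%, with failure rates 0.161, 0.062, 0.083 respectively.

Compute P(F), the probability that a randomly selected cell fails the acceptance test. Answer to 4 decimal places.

0.1097

P(F|B1) = 0.46·0.07 + 0.48·0.17 + 0.06·0.232 = 0.0322 + 0.0816 + 0.01392 = 0.12772
P(F|B2) = 0.16·0.161 + 0.18·0.062 + 0.66·0.083 = 0.02576 + 0.01116 + 0.05478 = 0.0917
Then overall,
P(F) = 0.5·0.12772 + 0.5·0.0917
      = 0.06386 + 0.04585 = 0.10971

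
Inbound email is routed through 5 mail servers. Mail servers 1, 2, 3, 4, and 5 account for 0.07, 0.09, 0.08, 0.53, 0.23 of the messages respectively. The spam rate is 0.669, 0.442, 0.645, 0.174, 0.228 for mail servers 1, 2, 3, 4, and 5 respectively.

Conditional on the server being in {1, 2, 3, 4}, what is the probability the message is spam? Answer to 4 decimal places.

0.2993

Let J = {1, 2, 3, 4}.
P(J) = 0.07 + 0.09 + 0.08 + 0.53 = 0.77.
P(S ∩ J) = 0.669·0.07 + 0.442·0.09 + 0.645·0.08 + 0.174·0.53 = 0.04683 + 0.03978 + 0.0516 + 0.09222 = 0.23043.
P(S | J) = 0.23043 / 0.77 = 0.299260…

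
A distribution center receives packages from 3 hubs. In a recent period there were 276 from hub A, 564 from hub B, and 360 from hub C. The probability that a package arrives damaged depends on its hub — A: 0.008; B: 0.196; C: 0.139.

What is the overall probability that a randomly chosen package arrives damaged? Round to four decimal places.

Total: 276 + 564 + 360 = 1200.
P(A) = 276/1200 = 0.23. P(B) = 564/1200 = 0.47. P(C) = 360/1200 = 0.3.
P(D) = P(D|A)·P(A) + P(D|B)·P(B) + P(D|C)·P(C)
      = 0.008·0.23 + 0.196·0.47 + 0.139·0.3
      = 0.00184 + 0.09212 + 0.0417 = 0.13566

P(D) ≈ 0.1357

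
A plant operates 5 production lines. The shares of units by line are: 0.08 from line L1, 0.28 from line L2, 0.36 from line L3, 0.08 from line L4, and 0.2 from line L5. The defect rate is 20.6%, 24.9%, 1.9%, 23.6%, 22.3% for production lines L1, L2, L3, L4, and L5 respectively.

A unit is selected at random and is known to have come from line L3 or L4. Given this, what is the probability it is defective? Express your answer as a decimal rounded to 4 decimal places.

Let S = {L3, L4}.
P(S) = 0.36 + 0.08 = 0.44.
P(D ∩ S) = 0.019·0.36 + 0.236·0.08 = 0.00684 + 0.01888 = 0.02572.
P(D | S) = 0.02572 / 0.44 = 0.058455…

P(D|S) ≈ 0.0585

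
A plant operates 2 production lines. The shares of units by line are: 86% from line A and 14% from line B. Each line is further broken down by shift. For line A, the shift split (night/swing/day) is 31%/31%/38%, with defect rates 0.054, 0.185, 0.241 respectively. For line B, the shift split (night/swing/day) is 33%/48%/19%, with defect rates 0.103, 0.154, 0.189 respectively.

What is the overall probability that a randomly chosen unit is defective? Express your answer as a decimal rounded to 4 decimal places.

P(D|A) = 0.31·0.054 + 0.31·0.185 + 0.38·0.241 = 0.01674 + 0.05735 + 0.09158 = 0.16567
P(D|B) = 0.33·0.103 + 0.48·0.154 + 0.19·0.189 = 0.03399 + 0.07392 + 0.03591 = 0.14382
Then overall,
P(D) = 0.86·0.16567 + 0.14·0.14382
      = 0.1424762 + 0.0201348 = 0.162611

0.1626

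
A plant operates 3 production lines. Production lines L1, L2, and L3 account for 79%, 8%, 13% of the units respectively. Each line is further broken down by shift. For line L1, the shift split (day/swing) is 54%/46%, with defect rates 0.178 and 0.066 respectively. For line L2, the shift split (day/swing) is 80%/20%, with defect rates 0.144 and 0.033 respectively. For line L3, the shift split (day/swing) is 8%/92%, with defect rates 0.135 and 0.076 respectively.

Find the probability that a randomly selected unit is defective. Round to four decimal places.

0.1202

P(D|L1) = 0.54·0.178 + 0.46·0.066 = 0.09612 + 0.03036 = 0.12648
P(D|L2) = 0.8·0.144 + 0.2·0.033 = 0.1152 + 0.0066 = 0.1218
P(D|L3) = 0.08·0.135 + 0.92·0.076 = 0.0108 + 0.06992 = 0.08072
By total probability over the outer partition,
P(D) = 0.79·0.12648 + 0.08·0.1218 + 0.13·0.08072
      = 0.0999192 + 0.009744 + 0.0104936 = 0.1201568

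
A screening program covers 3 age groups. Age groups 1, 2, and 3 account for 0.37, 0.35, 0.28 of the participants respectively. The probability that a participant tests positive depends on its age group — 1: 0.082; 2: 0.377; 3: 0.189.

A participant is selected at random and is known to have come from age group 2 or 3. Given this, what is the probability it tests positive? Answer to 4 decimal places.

Let S = {2, 3}.
P(S) = 0.35 + 0.28 = 0.63.
P(T ∩ S) = 0.377·0.35 + 0.189·0.28 = 0.13195 + 0.05292 = 0.18487.
P(T | S) = 0.18487 / 0.63 = 0.293444…

0.2934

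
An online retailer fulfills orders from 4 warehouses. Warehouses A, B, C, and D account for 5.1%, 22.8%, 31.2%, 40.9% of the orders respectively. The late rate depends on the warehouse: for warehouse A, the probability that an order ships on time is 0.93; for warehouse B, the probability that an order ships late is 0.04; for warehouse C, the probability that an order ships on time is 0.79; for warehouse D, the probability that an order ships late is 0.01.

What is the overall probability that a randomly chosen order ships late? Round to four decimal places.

P(L) ≈ 0.0823

P(L|A) = 1 − 0.93 = 0.07.
P(L|C) = 1 − 0.79 = 0.21.
By the law of total probability,
P(L) = P(L|A)·P(A) + P(L|B)·P(B) + P(L|C)·P(C) + P(L|D)·P(D)
      = 0.07·0.051 + 0.04·0.228 + 0.21·0.312 + 0.01·0.409
      = 0.00357 + 0.00912 + 0.06552 + 0.00409 = 0.0823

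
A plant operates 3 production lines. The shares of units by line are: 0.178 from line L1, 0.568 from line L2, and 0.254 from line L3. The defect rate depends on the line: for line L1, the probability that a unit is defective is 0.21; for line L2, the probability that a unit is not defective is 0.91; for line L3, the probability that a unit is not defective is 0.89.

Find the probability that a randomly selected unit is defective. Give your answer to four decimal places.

P(D|L2) = 1 − 0.91 = 0.09.
P(D|L3) = 1 − 0.89 = 0.11.
P(D) = P(D|L1)·P(L1) + P(D|L2)·P(L2) + P(D|L3)·P(L3)
      = 0.21·0.178 + 0.09·0.568 + 0.11·0.254
      = 0.03738 + 0.05112 + 0.02794 = 0.11644

P(D) ≈ 0.1164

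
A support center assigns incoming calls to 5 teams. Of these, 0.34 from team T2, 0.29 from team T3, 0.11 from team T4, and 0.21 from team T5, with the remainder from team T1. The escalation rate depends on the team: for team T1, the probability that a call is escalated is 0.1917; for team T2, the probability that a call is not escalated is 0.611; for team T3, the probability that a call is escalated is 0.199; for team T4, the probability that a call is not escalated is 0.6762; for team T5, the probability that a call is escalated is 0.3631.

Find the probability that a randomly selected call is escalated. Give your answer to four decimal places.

P(T1) = 1 − (0.34 + 0.29 + 0.11 + 0.21) = 0.05.
P(E|T2) = 1 − 0.611 = 0.389.
P(E|T4) = 1 − 0.6762 = 0.3238.
P(E) = P(E|T1)·P(T1) + P(E|T2)·P(T2) + P(E|T3)·P(T3) + P(E|T4)·P(T4) + P(E|T5)·P(T5)
      = 0.1917·0.05 + 0.389·0.34 + 0.199·0.29 + 0.3238·0.11 + 0.3631·0.21
      = 0.009585 + 0.13226 + 0.05771 + 0.035618 + 0.076251 = 0.311424

P(E) ≈ 0.3114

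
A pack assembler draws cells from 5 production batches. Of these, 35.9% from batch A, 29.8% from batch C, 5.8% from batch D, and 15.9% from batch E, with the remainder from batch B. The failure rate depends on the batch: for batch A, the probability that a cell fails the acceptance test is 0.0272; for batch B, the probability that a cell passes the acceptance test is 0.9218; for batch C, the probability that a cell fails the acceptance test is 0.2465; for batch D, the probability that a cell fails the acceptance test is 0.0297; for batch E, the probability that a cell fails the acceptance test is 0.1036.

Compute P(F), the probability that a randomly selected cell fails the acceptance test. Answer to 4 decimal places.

P(F) ≈ 0.1113

P(B) = 1 − (0.359 + 0.298 + 0.058 + 0.159) = 0.126.
P(F|B) = 1 − 0.9218 = 0.0782.
Summing over the partition,
P(F) = P(F|A)·P(A) + P(F|B)·P(B) + P(F|C)·P(C) + P(F|D)·P(D) + P(F|E)·P(E)
      = 0.0272·0.359 + 0.0782·0.126 + 0.2465·0.298 + 0.0297·0.058 + 0.1036·0.159
      = 0.0097648 + 0.0098532 + 0.073457 + 0.0017226 + 0.0164724 = 0.11127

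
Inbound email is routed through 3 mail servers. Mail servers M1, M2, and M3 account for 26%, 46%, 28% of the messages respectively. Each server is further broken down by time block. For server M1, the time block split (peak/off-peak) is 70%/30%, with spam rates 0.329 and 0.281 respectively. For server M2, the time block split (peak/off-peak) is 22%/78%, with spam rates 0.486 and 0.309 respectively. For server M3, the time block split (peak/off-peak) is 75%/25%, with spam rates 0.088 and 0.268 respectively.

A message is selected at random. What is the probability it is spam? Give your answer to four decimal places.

0.2791

P(S|M1) = 0.7·0.329 + 0.3·0.281 = 0.2303 + 0.0843 = 0.3146
P(S|M2) = 0.22·0.486 + 0.78·0.309 = 0.10692 + 0.24102 = 0.34794
P(S|M3) = 0.75·0.088 + 0.25·0.268 = 0.066 + 0.067 = 0.133
By total probability over the outer partition,
P(S) = 0.26·0.3146 + 0.46·0.34794 + 0.28·0.133
      = 0.081796 + 0.1600524 + 0.03724 = 0.2790884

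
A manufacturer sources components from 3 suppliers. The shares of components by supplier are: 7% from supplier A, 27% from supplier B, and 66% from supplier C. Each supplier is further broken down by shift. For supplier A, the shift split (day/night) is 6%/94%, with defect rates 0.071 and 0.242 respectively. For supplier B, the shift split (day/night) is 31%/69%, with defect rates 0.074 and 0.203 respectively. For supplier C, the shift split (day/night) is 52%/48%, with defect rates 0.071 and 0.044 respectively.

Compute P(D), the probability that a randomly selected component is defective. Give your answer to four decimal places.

0.0985

P(D|A) = 0.06·0.071 + 0.94·0.242 = 0.00426 + 0.22748 = 0.23174
P(D|B) = 0.31·0.074 + 0.69·0.203 = 0.02294 + 0.14007 = 0.16301
P(D|C) = 0.52·0.071 + 0.48·0.044 = 0.03692 + 0.02112 = 0.05804
By total probability over the outer partition,
P(D) = 0.07·0.23174 + 0.27·0.16301 + 0.66·0.05804
      = 0.0162218 + 0.0440127 + 0.0383064 = 0.0985409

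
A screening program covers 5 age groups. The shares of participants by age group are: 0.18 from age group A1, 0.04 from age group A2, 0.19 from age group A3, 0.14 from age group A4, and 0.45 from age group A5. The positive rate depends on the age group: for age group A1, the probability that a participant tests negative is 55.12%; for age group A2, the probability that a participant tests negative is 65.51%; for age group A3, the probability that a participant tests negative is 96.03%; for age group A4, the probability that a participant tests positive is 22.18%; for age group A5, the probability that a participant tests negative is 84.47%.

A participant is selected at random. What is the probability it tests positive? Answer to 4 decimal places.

P(T) ≈ 0.2031

P(T|A1) = 1 − 0.5512 = 0.4488.
P(T|A2) = 1 − 0.6551 = 0.3449.
P(T|A3) = 1 − 0.9603 = 0.0397.
P(T|A5) = 1 − 0.8447 = 0.1553.
P(T) = P(T|A1)·P(A1) + P(T|A2)·P(A2) + P(T|A3)·P(A3) + P(T|A4)·P(A4) + P(T|A5)·P(A5)
      = 0.4488·0.18 + 0.3449·0.04 + 0.0397·0.19 + 0.2218·0.14 + 0.1553·0.45
      = 0.080784 + 0.013796 + 0.007543 + 0.031052 + 0.069885 = 0.20306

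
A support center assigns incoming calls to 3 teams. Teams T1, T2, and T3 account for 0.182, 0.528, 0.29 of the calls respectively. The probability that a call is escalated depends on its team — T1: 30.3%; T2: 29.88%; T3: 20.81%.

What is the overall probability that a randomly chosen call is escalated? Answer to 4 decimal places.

Using total probability over the partition,
P(E) = P(E|T1)·P(T1) + P(E|T2)·P(T2) + P(E|T3)·P(T3)
      = 0.303·0.182 + 0.2988·0.528 + 0.2081·0.29
      = 0.055146 + 0.1577664 + 0.060349 = 0.2732614

P(E) ≈ 0.2733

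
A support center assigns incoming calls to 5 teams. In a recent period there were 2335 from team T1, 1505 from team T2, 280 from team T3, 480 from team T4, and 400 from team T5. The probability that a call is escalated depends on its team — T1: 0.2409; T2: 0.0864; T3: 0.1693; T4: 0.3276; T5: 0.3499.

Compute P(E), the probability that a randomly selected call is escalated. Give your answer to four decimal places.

P(E) ≈ 0.2074

Total: 2335 + 1505 + 280 + 480 + 400 = 5000.
P(T1) = 2335/5000 = 0.467. P(T2) = 1505/5000 = 0.301. P(T3) = 280/5000 = 0.056. P(T4) = 480/5000 = 0.096. P(T5) = 400/5000 = 0.08.
P(E) = P(E|T1)·P(T1) + P(E|T2)·P(T2) + P(E|T3)·P(T3) + P(E|T4)·P(T4) + P(E|T5)·P(T5)
      = 0.2409·0.467 + 0.0864·0.301 + 0.1693·0.056 + 0.3276·0.096 + 0.3499·0.08
      = 0.1125003 + 0.0260064 + 0.0094808 + 0.0314496 + 0.027992 = 0.2074291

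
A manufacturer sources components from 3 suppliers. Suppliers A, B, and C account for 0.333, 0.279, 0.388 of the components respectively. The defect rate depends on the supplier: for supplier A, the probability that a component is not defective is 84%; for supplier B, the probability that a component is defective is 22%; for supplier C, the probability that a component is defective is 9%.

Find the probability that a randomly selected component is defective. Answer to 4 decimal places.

0.1496

P(D|A) = 1 − 0.84 = 0.16.
Using total probability over the partition,
P(D) = P(D|A)·P(A) + P(D|B)·P(B) + P(D|C)·P(C)
      = 0.16·0.333 + 0.22·0.279 + 0.09·0.388
      = 0.05328 + 0.06138 + 0.03492 = 0.14958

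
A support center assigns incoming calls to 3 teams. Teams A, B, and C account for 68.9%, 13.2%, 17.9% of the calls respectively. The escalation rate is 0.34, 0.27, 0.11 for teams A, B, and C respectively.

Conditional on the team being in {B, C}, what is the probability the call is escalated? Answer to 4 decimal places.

0.1779

Let S = {B, C}.
P(S) = 0.132 + 0.179 = 0.311.
P(E ∩ S) = 0.27·0.132 + 0.11·0.179 = 0.03564 + 0.01969 = 0.05533.
P(E | S) = 0.05533 / 0.311 = 0.177910…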